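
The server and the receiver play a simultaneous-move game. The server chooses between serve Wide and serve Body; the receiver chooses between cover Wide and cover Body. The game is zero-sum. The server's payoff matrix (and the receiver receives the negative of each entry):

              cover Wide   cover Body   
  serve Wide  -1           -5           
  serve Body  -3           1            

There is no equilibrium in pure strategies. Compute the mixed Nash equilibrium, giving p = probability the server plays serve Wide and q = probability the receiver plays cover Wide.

For the receiver to be willing to mix, the receiver must be indifferent between cover Wide and cover Body, which pins down the server's mix.
  the receiver's payoff from cover Wide: p·1 + (1−p)·3 = -2p + 3
  the receiver's payoff from cover Body: p·5 + (1−p)·(-1) = 6p - 1
  -2p + 3 = 6p - 1  ⇒  -8p = -4  ⇒  p = 1/2.
The receiver's mix must leave the server indifferent between serve Wide and serve Body.
  the server's expected payoff from serve Wide: q·(-1) + (1−q)·(-5) = 4q - 5
  the server's expected payoff from serve Body: q·(-3) + (1−q)·1 = -4q + 1
  4q - 5 = -4q + 1  ⇒  8q = 6  ⇒  q = 3/4.

p = 1/2, q = 3/4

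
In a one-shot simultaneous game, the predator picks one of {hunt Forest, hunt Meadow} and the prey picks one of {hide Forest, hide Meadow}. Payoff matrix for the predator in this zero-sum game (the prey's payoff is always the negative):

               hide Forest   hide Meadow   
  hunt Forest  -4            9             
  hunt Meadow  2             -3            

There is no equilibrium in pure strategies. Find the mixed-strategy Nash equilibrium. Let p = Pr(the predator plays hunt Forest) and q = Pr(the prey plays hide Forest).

p = 5/18, q = 2/3

The prey's indifference between hide Forest and hide Meadow determines the predator's mixing probability p:
  the prey's payoff to hide Forest: p·4 + (1−p)·(-2) = 6p - 2
  the prey's payoff to hide Meadow: p·(-9) + (1−p)·3 = -12p + 3
  6p - 2 = -12p + 3  ⇒  18p = 5  ⇒  p = 5/18.
The prey's mix must leave the predator indifferent between hunt Forest and hunt Meadow.
  the predator's payoff from hunt Forest: q·(-4) + (1−q)·9 = -13q + 9
  the predator's payoff from hunt Meadow: q·2 + (1−q)·(-3) = 5q - 3
  -13q + 9 = 5q - 3  ⇒  -18q = -12  ⇒  q = 2/3.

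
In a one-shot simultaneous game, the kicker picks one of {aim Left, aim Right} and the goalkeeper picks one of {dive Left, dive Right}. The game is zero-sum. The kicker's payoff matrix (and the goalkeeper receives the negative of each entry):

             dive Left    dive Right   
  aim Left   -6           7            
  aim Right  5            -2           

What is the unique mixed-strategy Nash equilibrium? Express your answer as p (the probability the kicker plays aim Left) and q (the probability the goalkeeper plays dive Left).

The goalkeeper's indifference between dive Left and dive Right determines the kicker's mixing probability p:
  the goalkeeper's expected payoff from dive Left: p·6 + (1−p)·(-5) = 11p - 5
  the goalkeeper's expected payoff from dive Right: p·(-7) + (1−p)·2 = -9p + 2
  11p - 5 = -9p + 2  ⇒  20p = 7  ⇒  p = 7/20.
The kicker's indifference between aim Left and aim Right determines the goalkeeper's mixing probability q:
  the kicker's payoff to aim Left: q·(-6) + (1−q)·7 = -13q + 7
  the kicker's payoff to aim Right: q·5 + (1−q)·(-2) = 7q - 2
  -13q + 7 = 7q - 2  ⇒  -20q = -9  ⇒  q = 9/20.

p = 7/20, q = 9/20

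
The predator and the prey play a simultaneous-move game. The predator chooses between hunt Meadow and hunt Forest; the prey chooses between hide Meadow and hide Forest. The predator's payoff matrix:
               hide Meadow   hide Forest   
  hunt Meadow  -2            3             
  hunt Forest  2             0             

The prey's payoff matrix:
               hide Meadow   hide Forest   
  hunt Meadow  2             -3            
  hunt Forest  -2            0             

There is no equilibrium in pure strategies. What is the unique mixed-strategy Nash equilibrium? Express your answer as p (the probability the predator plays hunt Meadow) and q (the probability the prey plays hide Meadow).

Set the prey's expected payoff from hide Meadow equal to that from hide Forest:
  the prey's payoff to hide Meadow: p·2 + (1−p)·(-2) = 4p - 2
  the prey's payoff to hide Forest: p·(-3) + (1−p)·0 = -3p
  4p - 2 = -3p  ⇒  7p = 2  ⇒  p = 2/7.
Set the predator's expected payoff from hunt Meadow equal to that from hunt Forest:
  the predator's payoff from hunt Meadow: q·(-2) + (1−q)·3 = -5q + 3
  the predator's payoff from hunt Forest: q·2 + (1−q)·0 = 2q
  -5q + 3 = 2q  ⇒  -7q = -3  ⇒  q = 3/7.

p = 2/7, q = 3/7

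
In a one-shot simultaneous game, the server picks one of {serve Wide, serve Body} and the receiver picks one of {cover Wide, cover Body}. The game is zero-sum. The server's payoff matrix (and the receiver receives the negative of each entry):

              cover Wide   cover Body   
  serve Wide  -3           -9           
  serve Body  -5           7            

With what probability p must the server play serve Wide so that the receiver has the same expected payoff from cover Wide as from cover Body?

In a mixed equilibrium the receiver is indifferent between cover Wide and cover Body; this condition fixes p.
  the receiver's payoff to cover Wide: p·3 + (1−p)·5 = -2p + 5
  the receiver's payoff to cover Body: p·9 + (1−p)·(-7) = 16p - 7
  -2p + 5 = 16p - 7  ⇒  -18p = -12  ⇒  p = 2/3.

p = 2/3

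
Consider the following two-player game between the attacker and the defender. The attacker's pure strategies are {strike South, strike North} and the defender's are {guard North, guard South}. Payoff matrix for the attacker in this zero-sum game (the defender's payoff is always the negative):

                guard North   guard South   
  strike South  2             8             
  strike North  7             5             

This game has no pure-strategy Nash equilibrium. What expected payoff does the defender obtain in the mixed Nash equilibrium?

Set the defender's expected payoff from guard North equal to that from guard South:
  the defender's payoff to guard North: p·(-2) + (1−p)·(-7) = 5p - 7
  the defender's payoff to guard South: p·(-8) + (1−p)·(-5) = -3p - 5
  5p - 7 = -3p - 5  ⇒  8p = 2  ⇒  p = 1/4.
At equilibrium the defender is indifferent across columns, so the defender's payoff equals the payoff from guard North: (1/4)·(-2) + (3/4)·(-7) = -23/4.

-23/4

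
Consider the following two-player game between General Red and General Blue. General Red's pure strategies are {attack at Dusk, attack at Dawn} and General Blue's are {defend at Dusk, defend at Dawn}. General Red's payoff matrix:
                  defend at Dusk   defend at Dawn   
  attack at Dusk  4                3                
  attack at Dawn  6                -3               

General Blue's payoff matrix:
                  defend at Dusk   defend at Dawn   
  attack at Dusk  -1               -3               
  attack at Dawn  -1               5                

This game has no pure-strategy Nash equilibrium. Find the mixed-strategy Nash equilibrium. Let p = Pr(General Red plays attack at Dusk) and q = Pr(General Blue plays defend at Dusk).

p = 3/4, q = 3/4

In a mixed equilibrium General Blue is indifferent between defend at Dusk and defend at Dawn; this condition fixes p.
  General Blue's expected payoff from defend at Dusk: p·(-1) + (1−p)·(-1) = -1
  General Blue's expected payoff from defend at Dawn: p·(-3) + (1−p)·5 = -8p + 5
  -1 = -8p + 5  ⇒  8p = 6  ⇒  p = 3/4.
Set General Red's expected payoff from attack at Dusk equal to that from attack at Dawn:
  General Red's expected payoff from attack at Dusk: q·4 + (1−q)·3 = q + 3
  General Red's expected payoff from attack at Dawn: q·6 + (1−q)·(-3) = 9q - 3
  q + 3 = 9q - 3  ⇒  -8q = -6  ⇒  q = 3/4.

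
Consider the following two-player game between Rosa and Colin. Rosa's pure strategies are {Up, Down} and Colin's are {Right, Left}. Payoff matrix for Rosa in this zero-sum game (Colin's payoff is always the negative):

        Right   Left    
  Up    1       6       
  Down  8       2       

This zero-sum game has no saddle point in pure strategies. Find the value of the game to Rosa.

For Rosa to be willing to mix, Rosa must be indifferent between Up and Down, which pins down Colin's mix.
  Rosa's expected payoff from Up: q·1 + (1−q)·6 = -5q + 6
  Rosa's expected payoff from Down: q·8 + (1−q)·2 = 6q + 2
  -5q + 6 = 6q + 2  ⇒  -11q = -4  ⇒  q = 4/11.
The value is Rosa's expected payoff against this mix (using Up): (4/11)·1 + (7/11)·6 = 46/11.

v = 46/11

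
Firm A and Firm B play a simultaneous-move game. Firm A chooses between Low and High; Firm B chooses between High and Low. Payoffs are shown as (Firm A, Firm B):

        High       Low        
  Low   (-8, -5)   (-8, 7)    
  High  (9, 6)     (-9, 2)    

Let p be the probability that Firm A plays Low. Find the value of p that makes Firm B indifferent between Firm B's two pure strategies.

p = 1/4

Firm A's mix must leave Firm B indifferent between High and Low.
  Firm B's payoff from High: p·(-5) + (1−p)·6 = -11p + 6
  Firm B's payoff from Low: p·7 + (1−p)·2 = 5p + 2
  -11p + 6 = 5p + 2  ⇒  -16p = -4  ⇒  p = 1/4.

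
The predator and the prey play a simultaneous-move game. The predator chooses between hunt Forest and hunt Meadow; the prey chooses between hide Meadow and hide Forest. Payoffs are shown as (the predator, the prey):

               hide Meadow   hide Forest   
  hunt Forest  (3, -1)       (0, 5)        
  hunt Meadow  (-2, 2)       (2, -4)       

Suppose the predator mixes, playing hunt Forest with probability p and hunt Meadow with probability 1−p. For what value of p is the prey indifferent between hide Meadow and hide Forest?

p = 1/2

In a mixed equilibrium the prey is indifferent between hide Meadow and hide Forest; this condition fixes p.
  the prey's payoff to hide Meadow: p·(-1) + (1−p)·2 = -3p + 2
  the prey's payoff to hide Forest: p·5 + (1−p)·(-4) = 9p - 4
  -3p + 2 = 9p - 4  ⇒  -12p = -6  ⇒  p = 1/2.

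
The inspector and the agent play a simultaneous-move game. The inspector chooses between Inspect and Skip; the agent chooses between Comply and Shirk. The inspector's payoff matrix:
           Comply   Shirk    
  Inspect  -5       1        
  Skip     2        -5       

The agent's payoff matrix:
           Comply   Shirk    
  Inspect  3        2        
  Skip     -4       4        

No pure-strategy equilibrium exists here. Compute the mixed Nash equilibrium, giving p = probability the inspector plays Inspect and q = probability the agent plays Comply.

Set the agent's expected payoff from Comply equal to that from Shirk:
  the agent's payoff from Comply: p·3 + (1−p)·(-4) = 7p - 4
  the agent's payoff from Shirk: p·2 + (1−p)·4 = -2p + 4
  7p - 4 = -2p + 4  ⇒  9p = 8  ⇒  p = 8/9.
For the inspector to be willing to mix, the inspector must be indifferent between Inspect and Skip, which pins down the agent's mix.
  the inspector's payoff from Inspect: q·(-5) + (1−q)·1 = -6q + 1
  the inspector's payoff from Skip: q·2 + (1−q)·(-5) = 7q - 5
  -6q + 1 = 7q - 5  ⇒  -13q = -6  ⇒  q = 6/13.

p = 8/9, q = 6/13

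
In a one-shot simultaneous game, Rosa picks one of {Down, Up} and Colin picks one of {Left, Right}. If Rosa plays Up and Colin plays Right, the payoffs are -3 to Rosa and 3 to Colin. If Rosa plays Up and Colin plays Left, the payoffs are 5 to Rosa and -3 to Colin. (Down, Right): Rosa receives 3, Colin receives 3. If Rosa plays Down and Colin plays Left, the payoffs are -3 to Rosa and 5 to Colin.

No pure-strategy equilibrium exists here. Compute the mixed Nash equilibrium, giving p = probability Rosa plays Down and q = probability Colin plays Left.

p = 3/4, q = 3/7

For Colin to be willing to mix, Colin must be indifferent between Left and Right, which pins down Rosa's mix.
  Colin's payoff from Left: p·5 + (1−p)·(-3) = 8p - 3
  Colin's payoff from Right: p·3 + (1−p)·3 = 3
  8p - 3 = 3  ⇒  8p = 6  ⇒  p = 3/4.
Set Rosa's expected payoff from Down equal to that from Up:
  Rosa's expected payoff from Down: q·(-3) + (1−q)·3 = -6q + 3
  Rosa's expected payoff from Up: q·5 + (1−q)·(-3) = 8q - 3
  -6q + 3 = 8q - 3  ⇒  -14q = -6  ⇒  q = 3/7.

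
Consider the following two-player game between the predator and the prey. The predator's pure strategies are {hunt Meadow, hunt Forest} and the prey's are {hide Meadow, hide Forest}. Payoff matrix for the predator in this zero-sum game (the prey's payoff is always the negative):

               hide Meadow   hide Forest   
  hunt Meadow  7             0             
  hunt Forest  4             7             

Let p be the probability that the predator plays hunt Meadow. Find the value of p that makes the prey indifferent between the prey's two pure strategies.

p = 3/10

The predator's mix must leave the prey indifferent between hide Meadow and hide Forest.
  the prey's expected payoff from hide Meadow: p·(-7) + (1−p)·(-4) = -3p - 4
  the prey's expected payoff from hide Forest: p·0 + (1−p)·(-7) = 7p - 7
  -3p - 4 = 7p - 7  ⇒  -10p = -3  ⇒  p = 3/10.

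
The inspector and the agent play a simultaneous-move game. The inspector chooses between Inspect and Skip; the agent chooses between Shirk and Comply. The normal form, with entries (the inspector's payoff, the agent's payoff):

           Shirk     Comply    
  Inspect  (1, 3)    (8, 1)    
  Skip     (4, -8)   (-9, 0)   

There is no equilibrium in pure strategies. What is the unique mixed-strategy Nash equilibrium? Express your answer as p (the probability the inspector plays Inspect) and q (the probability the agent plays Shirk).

p = 4/5, q = 17/20

In a mixed equilibrium the agent is indifferent between Shirk and Comply; this condition fixes p.
  the agent's expected payoff from Shirk: p·3 + (1−p)·(-8) = 11p - 8
  the agent's expected payoff from Comply: p·1 + (1−p)·0 = p
  11p - 8 = p  ⇒  10p = 8  ⇒  p = 4/5.
The inspector's indifference between Inspect and Skip determines the agent's mixing probability q:
  the inspector's expected payoff from Inspect: q·1 + (1−q)·8 = -7q + 8
  the inspector's expected payoff from Skip: q·4 + (1−q)·(-9) = 13q - 9
  -7q + 8 = 13q - 9  ⇒  -20q = -17  ⇒  q = 17/20.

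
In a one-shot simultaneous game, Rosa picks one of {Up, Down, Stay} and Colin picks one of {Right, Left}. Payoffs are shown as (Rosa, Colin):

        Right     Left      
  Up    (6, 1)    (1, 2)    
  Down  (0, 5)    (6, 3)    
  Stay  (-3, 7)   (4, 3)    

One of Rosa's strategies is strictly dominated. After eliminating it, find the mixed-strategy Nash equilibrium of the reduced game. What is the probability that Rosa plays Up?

Rosa's strategy Stay is strictly dominated by Down: 0 > -3 and 6 > 4. Eliminate Stay.
Rosa's mix must leave Colin indifferent between Right and Left.
  Colin's payoff to Right: p·1 + (1−p)·5 = -4p + 5
  Colin's payoff to Left: p·2 + (1−p)·3 = -p + 3
  -4p + 5 = -p + 3  ⇒  -3p = -2  ⇒  p = 2/3.

p = 2/3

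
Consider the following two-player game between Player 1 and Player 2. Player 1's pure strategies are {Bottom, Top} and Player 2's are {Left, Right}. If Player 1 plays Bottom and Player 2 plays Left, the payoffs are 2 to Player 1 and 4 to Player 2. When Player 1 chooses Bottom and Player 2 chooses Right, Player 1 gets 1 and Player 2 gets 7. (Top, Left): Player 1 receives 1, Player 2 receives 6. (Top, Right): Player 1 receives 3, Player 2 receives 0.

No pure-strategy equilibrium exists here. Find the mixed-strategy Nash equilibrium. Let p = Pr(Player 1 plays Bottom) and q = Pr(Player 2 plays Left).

Set Player 2's expected payoff from Left equal to that from Right:
  Player 2's payoff from Left: p·4 + (1−p)·6 = -2p + 6
  Player 2's payoff from Right: p·7 + (1−p)·0 = 7p
  -2p + 6 = 7p  ⇒  -9p = -6  ⇒  p = 2/3.
Player 2's mix must leave Player 1 indifferent between Bottom and Top.
  Player 1's expected payoff from Bottom: q·2 + (1−q)·1 = q + 1
  Player 1's expected payoff from Top: q·1 + (1−q)·3 = -2q + 3
  q + 1 = -2q + 3  ⇒  3q = 2  ⇒  q = 2/3.

p = 2/3, q = 2/3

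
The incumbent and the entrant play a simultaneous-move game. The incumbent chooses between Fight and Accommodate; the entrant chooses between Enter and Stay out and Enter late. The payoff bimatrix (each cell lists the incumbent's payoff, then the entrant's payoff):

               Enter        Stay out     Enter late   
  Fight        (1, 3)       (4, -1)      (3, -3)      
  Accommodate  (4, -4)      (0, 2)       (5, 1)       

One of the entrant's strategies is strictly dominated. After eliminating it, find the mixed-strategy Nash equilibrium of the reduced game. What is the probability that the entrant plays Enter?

The entrant's strategy Enter late is strictly dominated by Stay out: -1 > -3 and 2 > 1. Eliminate Enter late.
Set the incumbent's expected payoff from Fight equal to that from Accommodate:
  the incumbent's expected payoff from Fight: q·1 + (1−q)·4 = -3q + 4
  the incumbent's expected payoff from Accommodate: q·4 + (1−q)·0 = 4q
  -3q + 4 = 4q  ⇒  -7q = -4  ⇒  q = 4/7.

q = 4/7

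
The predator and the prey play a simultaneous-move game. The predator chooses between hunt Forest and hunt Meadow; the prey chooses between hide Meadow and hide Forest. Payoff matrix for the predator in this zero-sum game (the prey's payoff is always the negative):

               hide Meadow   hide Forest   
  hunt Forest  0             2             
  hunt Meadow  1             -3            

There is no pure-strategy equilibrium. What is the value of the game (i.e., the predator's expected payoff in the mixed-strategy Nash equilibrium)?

Set the predator's expected payoff from hunt Forest equal to that from hunt Meadow:
  the predator's expected payoff from hunt Forest: q·0 + (1−q)·2 = -2q + 2
  the predator's expected payoff from hunt Meadow: q·1 + (1−q)·(-3) = 4q - 3
  -2q + 2 = 4q - 3  ⇒  -6q = -5  ⇒  q = 5/6.
The value is the predator's expected payoff against this mix (using hunt Forest): (5/6)·0 + (1/6)·2 = 1/3.

v = 1/3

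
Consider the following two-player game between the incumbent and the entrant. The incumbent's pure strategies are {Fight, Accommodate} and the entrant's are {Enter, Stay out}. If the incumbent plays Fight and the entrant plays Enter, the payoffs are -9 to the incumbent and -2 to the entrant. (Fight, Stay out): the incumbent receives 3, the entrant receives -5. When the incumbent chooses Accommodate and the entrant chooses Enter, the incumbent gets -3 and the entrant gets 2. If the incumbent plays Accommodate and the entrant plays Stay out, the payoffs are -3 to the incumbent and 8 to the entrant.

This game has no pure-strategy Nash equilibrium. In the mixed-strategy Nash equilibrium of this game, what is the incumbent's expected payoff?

-3

Set the incumbent's expected payoff from Fight equal to that from Accommodate:
  the incumbent's expected payoff from Fight: q·(-9) + (1−q)·3 = -12q + 3
  the incumbent's expected payoff from Accommodate: q·(-3) + (1−q)·(-3) = -3
  -12q + 3 = -3  ⇒  -12q = -6  ⇒  q = 1/2.
At equilibrium the incumbent is indifferent across rows, so the incumbent's payoff equals the payoff from Fight: (1/2)·(-9) + (1/2)·3 = -3.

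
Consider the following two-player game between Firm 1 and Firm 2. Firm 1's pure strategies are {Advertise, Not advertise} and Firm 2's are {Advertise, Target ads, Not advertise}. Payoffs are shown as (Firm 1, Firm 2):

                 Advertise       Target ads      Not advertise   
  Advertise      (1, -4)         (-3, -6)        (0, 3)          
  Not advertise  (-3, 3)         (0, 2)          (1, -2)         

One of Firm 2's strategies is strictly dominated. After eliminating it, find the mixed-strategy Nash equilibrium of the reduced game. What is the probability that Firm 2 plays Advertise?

Firm 2's strategy Target ads is strictly dominated by Advertise: -4 > -6 and 3 > 2. Eliminate Target ads.
For Firm 1 to be willing to mix, Firm 1 must be indifferent between Advertise and Not advertise, which pins down Firm 2's mix.
  Firm 1's expected payoff from Advertise: q·1 + (1−q)·0 = q
  Firm 1's expected payoff from Not advertise: q·(-3) + (1−q)·1 = -4q + 1
  q = -4q + 1  ⇒  5q = 1  ⇒  q = 1/5.

q = 1/5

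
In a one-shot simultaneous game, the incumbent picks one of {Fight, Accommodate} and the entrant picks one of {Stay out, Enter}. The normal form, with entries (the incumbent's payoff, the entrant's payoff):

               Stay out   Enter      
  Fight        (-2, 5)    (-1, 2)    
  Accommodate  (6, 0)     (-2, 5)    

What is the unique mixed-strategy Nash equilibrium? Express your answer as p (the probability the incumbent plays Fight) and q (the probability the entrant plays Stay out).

The incumbent's mix must leave the entrant indifferent between Stay out and Enter.
  the entrant's expected payoff from Stay out: p·5 + (1−p)·0 = 5p
  the entrant's expected payoff from Enter: p·2 + (1−p)·5 = -3p + 5
  5p = -3p + 5  ⇒  8p = 5  ⇒  p = 5/8.
The incumbent's indifference between Fight and Accommodate determines the entrant's mixing probability q:
  the incumbent's expected payoff from Fight: q·(-2) + (1−q)·(-1) = -q - 1
  the incumbent's expected payoff from Accommodate: q·6 + (1−q)·(-2) = 8q - 2
  -q - 1 = 8q - 2  ⇒  -9q = -1  ⇒  q = 1/9.

p = 5/8, q = 1/9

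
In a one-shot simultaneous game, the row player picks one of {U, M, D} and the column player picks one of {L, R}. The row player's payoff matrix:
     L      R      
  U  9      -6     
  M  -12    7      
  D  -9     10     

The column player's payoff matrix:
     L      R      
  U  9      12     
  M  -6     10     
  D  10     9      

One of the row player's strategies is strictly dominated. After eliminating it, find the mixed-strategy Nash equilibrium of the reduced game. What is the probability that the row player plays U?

The row player's strategy M is strictly dominated by D: -9 > -12 and 10 > 7. Eliminate M.
Set the column player's expected payoff from L equal to that from R:
  the column player's expected payoff from L: p·9 + (1−p)·10 = -p + 10
  the column player's expected payoff from R: p·12 + (1−p)·9 = 3p + 9
  -p + 10 = 3p + 9  ⇒  -4p = -1  ⇒  p = 1/4.

p = 1/4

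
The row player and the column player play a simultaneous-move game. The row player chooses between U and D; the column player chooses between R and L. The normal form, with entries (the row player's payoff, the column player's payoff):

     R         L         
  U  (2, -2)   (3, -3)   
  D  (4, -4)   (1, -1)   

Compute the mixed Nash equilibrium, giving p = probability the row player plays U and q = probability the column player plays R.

The column player's indifference between R and L determines the row player's mixing probability p:
  the column player's expected payoff from R: p·(-2) + (1−p)·(-4) = 2p - 4
  the column player's expected payoff from L: p·(-3) + (1−p)·(-1) = -2p - 1
  2p - 4 = -2p - 1  ⇒  4p = 3  ⇒  p = 3/4.
In a mixed equilibrium the row player is indifferent between U and D; this condition fixes q.
  the row player's payoff from U: q·2 + (1−q)·3 = -q + 3
  the row player's payoff from D: q·4 + (1−q)·1 = 3q + 1
  -q + 3 = 3q + 1  ⇒  -4q = -2  ⇒  q = 1/2.

p = 3/4, q = 1/2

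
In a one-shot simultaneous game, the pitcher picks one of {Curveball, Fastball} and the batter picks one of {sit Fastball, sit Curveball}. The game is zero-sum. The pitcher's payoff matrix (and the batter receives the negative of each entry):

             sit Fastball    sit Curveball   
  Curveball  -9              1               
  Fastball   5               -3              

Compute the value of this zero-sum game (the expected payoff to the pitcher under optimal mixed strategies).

v = -11/9

Set the pitcher's expected payoff from Curveball equal to that from Fastball:
  the pitcher's payoff to Curveball: q·(-9) + (1−q)·1 = -10q + 1
  the pitcher's payoff to Fastball: q·5 + (1−q)·(-3) = 8q - 3
  -10q + 1 = 8q - 3  ⇒  -18q = -4  ⇒  q = 2/9.
The value is the pitcher's expected payoff against this mix (using Curveball): (2/9)·(-9) + (7/9)·1 = -11/9.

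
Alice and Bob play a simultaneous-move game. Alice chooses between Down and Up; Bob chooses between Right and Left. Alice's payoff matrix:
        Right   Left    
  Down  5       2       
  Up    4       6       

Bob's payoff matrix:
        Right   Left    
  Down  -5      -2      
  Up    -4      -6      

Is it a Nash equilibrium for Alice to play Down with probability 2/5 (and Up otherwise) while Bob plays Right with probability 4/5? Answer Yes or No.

Check Bob's indifference given Alice's mix p = 2/5:
  payoff from Right = -22/5; payoff from Left = -22/5 — equal.
Check Alice's indifference given Bob's mix q = 4/5:
  payoff from Down = 22/5; payoff from Up = 22/5 — equal.
Both players are indifferent, so neither can profitably deviate.

Yes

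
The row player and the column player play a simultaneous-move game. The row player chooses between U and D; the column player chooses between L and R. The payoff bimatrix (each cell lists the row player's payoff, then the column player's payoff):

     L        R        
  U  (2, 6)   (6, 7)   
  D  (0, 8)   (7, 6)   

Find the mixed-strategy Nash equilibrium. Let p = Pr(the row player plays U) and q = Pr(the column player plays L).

The row player's mix must leave the column player indifferent between L and R.
  the column player's payoff from L: p·6 + (1−p)·8 = -2p + 8
  the column player's payoff from R: p·7 + (1−p)·6 = p + 6
  -2p + 8 = p + 6  ⇒  -3p = -2  ⇒  p = 2/3.
The column player's mix must leave the row player indifferent between U and D.
  the row player's payoff to U: q·2 + (1−q)·6 = -4q + 6
  the row player's payoff to D: q·0 + (1−q)·7 = -7q + 7
  -4q + 6 = -7q + 7  ⇒  3q = 1  ⇒  q = 1/3.

p = 2/3, q = 1/3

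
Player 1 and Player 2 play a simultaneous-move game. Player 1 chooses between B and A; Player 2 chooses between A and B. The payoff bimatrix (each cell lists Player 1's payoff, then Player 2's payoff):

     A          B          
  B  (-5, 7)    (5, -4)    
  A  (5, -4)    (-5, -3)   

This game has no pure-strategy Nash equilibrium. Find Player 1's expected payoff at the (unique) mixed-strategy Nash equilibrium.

0

Set Player 1's expected payoff from B equal to that from A:
  Player 1's expected payoff from B: q·(-5) + (1−q)·5 = -10q + 5
  Player 1's expected payoff from A: q·5 + (1−q)·(-5) = 10q - 5
  -10q + 5 = 10q - 5  ⇒  -20q = -10  ⇒  q = 1/2.
At equilibrium Player 1 is indifferent across rows, so Player 1's payoff equals the payoff from B: (1/2)·(-5) + (1/2)·5 = 0.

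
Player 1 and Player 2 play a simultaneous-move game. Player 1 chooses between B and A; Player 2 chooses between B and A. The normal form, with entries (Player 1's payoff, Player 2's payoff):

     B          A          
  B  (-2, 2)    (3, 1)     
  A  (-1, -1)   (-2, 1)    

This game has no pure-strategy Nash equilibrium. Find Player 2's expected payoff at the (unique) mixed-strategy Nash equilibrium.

1

Player 1's mix must leave Player 2 indifferent between B and A.
  Player 2's expected payoff from B: p·2 + (1−p)·(-1) = 3p - 1
  Player 2's expected payoff from A: p·1 + (1−p)·1 = 1
  3p - 1 = 1  ⇒  3p = 2  ⇒  p = 2/3.
At equilibrium Player 2 is indifferent across columns, so Player 2's payoff equals the payoff from B: (2/3)·2 + (1/3)·(-1) = 1.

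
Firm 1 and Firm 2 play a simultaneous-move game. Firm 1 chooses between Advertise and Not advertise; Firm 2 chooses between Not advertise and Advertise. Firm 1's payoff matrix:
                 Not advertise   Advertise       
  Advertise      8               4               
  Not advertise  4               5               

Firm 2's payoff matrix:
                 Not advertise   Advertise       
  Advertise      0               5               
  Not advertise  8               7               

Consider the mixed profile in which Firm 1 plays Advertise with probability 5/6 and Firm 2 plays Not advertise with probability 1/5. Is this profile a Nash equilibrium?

Given Firm 1's mix p = 5/6, Firm 2's payoff from Not advertise is 4/3 but from Advertise is 16/3. Firm 2 strictly prefers Advertise, so Firm 2 would not mix.
So the proposed profile is not a Nash equilibrium.

No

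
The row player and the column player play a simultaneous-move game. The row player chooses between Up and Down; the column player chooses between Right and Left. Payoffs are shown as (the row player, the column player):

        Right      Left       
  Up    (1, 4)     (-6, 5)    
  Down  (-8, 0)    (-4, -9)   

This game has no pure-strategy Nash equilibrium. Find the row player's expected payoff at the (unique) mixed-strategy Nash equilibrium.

The column player's mix must leave the row player indifferent between Up and Down.
  the row player's payoff to Up: q·1 + (1−q)·(-6) = 7q - 6
  the row player's payoff to Down: q·(-8) + (1−q)·(-4) = -4q - 4
  7q - 6 = -4q - 4  ⇒  11q = 2  ⇒  q = 2/11.
At equilibrium the row player is indifferent across rows, so the row player's payoff equals the payoff from Up: (2/11)·1 + (9/11)·(-6) = -52/11.

-52/11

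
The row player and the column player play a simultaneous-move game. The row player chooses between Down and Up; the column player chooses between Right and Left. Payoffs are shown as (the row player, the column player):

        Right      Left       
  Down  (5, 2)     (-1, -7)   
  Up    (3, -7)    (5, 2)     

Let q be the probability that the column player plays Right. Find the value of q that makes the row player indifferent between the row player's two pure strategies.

q = 3/4

For the row player to be willing to mix, the row player must be indifferent between Down and Up, which pins down the column player's mix.
  the row player's expected payoff from Down: q·5 + (1−q)·(-1) = 6q - 1
  the row player's expected payoff from Up: q·3 + (1−q)·5 = -2q + 5
  6q - 1 = -2q + 5  ⇒  8q = 6  ⇒  q = 3/4.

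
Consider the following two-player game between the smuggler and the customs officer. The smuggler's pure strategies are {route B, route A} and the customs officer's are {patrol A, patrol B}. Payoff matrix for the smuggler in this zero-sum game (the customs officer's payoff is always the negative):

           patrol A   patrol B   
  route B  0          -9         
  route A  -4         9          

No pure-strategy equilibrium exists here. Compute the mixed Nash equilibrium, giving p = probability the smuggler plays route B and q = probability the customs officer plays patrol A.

The smuggler's mix must leave the customs officer indifferent between patrol A and patrol B.
  the customs officer's payoff to patrol A: p·0 + (1−p)·4 = -4p + 4
  the customs officer's payoff to patrol B: p·9 + (1−p)·(-9) = 18p - 9
  -4p + 4 = 18p - 9  ⇒  -22p = -13  ⇒  p = 13/22.
The smuggler's indifference between route B and route A determines the customs officer's mixing probability q:
  the smuggler's payoff to route B: q·0 + (1−q)·(-9) = 9q - 9
  the smuggler's payoff to route A: q·(-4) + (1−q)·9 = -13q + 9
  9q - 9 = -13q + 9  ⇒  22q = 18  ⇒  q = 9/11.

p = 13/22, q = 9/11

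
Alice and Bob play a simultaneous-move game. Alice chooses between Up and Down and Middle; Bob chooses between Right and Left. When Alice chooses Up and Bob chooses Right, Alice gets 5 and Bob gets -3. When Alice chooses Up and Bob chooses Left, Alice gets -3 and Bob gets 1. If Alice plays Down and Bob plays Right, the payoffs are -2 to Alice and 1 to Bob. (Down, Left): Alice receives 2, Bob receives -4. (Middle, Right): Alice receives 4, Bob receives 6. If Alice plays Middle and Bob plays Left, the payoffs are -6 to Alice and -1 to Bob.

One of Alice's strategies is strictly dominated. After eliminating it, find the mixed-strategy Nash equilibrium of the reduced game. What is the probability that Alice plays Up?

p = 5/9

Alice's strategy Middle is strictly dominated by Up: 5 > 4 and -3 > -6. Eliminate Middle.
In a mixed equilibrium Bob is indifferent between Right and Left; this condition fixes p.
  Bob's payoff from Right: p·(-3) + (1−p)·1 = -4p + 1
  Bob's payoff from Left: p·1 + (1−p)·(-4) = 5p - 4
  -4p + 1 = 5p - 4  ⇒  -9p = -5  ⇒  p = 5/9.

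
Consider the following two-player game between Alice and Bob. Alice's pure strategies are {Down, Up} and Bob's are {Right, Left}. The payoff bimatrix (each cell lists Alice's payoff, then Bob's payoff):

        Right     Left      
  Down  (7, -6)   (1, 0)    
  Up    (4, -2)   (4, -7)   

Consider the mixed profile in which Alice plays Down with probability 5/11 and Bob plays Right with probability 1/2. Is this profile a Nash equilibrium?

Check Bob's indifference given Alice's mix p = 5/11:
  payoff from Right = -42/11; payoff from Left = -42/11 — equal.
Check Alice's indifference given Bob's mix q = 1/2:
  payoff from Down = 4; payoff from Up = 4 — equal.
Both players are indifferent, so neither can profitably deviate.

Yes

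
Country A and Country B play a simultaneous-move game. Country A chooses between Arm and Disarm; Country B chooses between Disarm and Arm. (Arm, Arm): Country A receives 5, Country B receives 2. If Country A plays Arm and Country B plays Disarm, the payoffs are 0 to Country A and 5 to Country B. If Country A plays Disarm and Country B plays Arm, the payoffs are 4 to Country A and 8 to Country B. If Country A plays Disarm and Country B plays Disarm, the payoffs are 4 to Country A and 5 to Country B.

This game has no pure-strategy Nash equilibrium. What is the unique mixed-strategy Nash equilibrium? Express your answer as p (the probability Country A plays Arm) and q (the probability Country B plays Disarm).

Country B's indifference between Disarm and Arm determines Country A's mixing probability p:
  Country B's expected payoff from Disarm: p·5 + (1−p)·5 = 5
  Country B's expected payoff from Arm: p·2 + (1−p)·8 = -6p + 8
  5 = -6p + 8  ⇒  6p = 3  ⇒  p = 1/2.
Country B's mix must leave Country A indifferent between Arm and Disarm.
  Country A's expected payoff from Arm: q·0 + (1−q)·5 = -5q + 5
  Country A's expected payoff from Disarm: q·4 + (1−q)·4 = 4
  -5q + 5 = 4  ⇒  -5q = -1  ⇒  q = 1/5.

p = 1/2, q = 1/5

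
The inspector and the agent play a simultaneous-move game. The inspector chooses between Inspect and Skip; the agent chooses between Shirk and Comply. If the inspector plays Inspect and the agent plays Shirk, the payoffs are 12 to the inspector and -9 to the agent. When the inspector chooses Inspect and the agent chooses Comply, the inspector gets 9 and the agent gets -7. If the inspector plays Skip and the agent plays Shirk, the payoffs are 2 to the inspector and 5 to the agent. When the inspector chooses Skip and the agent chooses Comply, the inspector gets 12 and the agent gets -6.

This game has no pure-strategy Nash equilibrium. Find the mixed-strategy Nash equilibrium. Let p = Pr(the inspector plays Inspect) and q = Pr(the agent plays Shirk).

p = 11/13, q = 3/13

Set the agent's expected payoff from Shirk equal to that from Comply:
  the agent's payoff from Shirk: p·(-9) + (1−p)·5 = -14p + 5
  the agent's payoff from Comply: p·(-7) + (1−p)·(-6) = -p - 6
  -14p + 5 = -p - 6  ⇒  -13p = -11  ⇒  p = 11/13.
In a mixed equilibrium the inspector is indifferent between Inspect and Skip; this condition fixes q.
  the inspector's payoff from Inspect: q·12 + (1−q)·9 = 3q + 9
  the inspector's payoff from Skip: q·2 + (1−q)·12 = -10q + 12
  3q + 9 = -10q + 12  ⇒  13q = 3  ⇒  q = 3/13.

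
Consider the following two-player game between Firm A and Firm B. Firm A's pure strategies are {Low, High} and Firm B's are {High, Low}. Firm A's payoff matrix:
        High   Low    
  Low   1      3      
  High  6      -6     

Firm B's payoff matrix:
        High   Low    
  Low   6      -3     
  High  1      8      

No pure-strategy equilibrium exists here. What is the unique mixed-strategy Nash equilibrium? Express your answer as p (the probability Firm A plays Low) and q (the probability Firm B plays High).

For Firm B to be willing to mix, Firm B must be indifferent between High and Low, which pins down Firm A's mix.
  Firm B's payoff from High: p·6 + (1−p)·1 = 5p + 1
  Firm B's payoff from Low: p·(-3) + (1−p)·8 = -11p + 8
  5p + 1 = -11p + 8  ⇒  16p = 7  ⇒  p = 7/16.
Firm A's indifference between Low and High determines Firm B's mixing probability q:
  Firm A's payoff to Low: q·1 + (1−q)·3 = -2q + 3
  Firm A's payoff to High: q·6 + (1−q)·(-6) = 12q - 6
  -2q + 3 = 12q - 6  ⇒  -14q = -9  ⇒  q = 9/14.

p = 7/16, q = 9/14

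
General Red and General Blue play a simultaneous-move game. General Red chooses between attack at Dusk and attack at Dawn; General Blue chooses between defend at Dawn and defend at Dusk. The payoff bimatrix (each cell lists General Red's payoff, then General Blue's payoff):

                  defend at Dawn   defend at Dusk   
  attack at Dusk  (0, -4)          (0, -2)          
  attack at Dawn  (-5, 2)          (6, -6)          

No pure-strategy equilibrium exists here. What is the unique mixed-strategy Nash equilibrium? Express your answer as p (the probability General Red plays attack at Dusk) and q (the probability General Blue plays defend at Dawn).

p = 4/5, q = 6/11

For General Blue to be willing to mix, General Blue must be indifferent between defend at Dawn and defend at Dusk, which pins down General Red's mix.
  General Blue's payoff to defend at Dawn: p·(-4) + (1−p)·2 = -6p + 2
  General Blue's payoff to defend at Dusk: p·(-2) + (1−p)·(-6) = 4p - 6
  -6p + 2 = 4p - 6  ⇒  -10p = -8  ⇒  p = 4/5.
General Red's indifference between attack at Dusk and attack at Dawn determines General Blue's mixing probability q:
  General Red's payoff from attack at Dusk: q·0 + (1−q)·0 = 0
  General Red's payoff from attack at Dawn: q·(-5) + (1−q)·6 = -11q + 6
  0 = -11q + 6  ⇒  11q = 6  ⇒  q = 6/11.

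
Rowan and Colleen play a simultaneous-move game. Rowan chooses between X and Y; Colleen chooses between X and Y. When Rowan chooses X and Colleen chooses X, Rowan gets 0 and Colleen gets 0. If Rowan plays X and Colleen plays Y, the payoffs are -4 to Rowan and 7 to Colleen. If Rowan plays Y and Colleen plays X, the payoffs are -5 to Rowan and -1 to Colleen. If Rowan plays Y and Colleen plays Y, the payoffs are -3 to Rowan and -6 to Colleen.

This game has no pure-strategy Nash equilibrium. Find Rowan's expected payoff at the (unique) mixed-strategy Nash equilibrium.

-10/3

Rowan's indifference between X and Y determines Colleen's mixing probability q:
  Rowan's payoff to X: q·0 + (1−q)·(-4) = 4q - 4
  Rowan's payoff to Y: q·(-5) + (1−q)·(-3) = -2q - 3
  4q - 4 = -2q - 3  ⇒  6q = 1  ⇒  q = 1/6.
At equilibrium Rowan is indifferent across rows, so Rowan's payoff equals the payoff from X: (1/6)·0 + (5/6)·(-4) = -10/3.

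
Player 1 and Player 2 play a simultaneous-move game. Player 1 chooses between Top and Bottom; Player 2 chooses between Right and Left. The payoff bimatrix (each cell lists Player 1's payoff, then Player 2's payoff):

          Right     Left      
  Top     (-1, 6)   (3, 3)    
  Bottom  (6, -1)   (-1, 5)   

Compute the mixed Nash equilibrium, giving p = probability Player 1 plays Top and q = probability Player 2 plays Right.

For Player 2 to be willing to mix, Player 2 must be indifferent between Right and Left, which pins down Player 1's mix.
  Player 2's expected payoff from Right: p·6 + (1−p)·(-1) = 7p - 1
  Player 2's expected payoff from Left: p·3 + (1−p)·5 = -2p + 5
  7p - 1 = -2p + 5  ⇒  9p = 6  ⇒  p = 2/3.
For Player 1 to be willing to mix, Player 1 must be indifferent between Top and Bottom, which pins down Player 2's mix.
  Player 1's payoff to Top: q·(-1) + (1−q)·3 = -4q + 3
  Player 1's payoff to Bottom: q·6 + (1−q)·(-1) = 7q - 1
  -4q + 3 = 7q - 1  ⇒  -11q = -4  ⇒  q = 4/11.

p = 2/3, q = 4/11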